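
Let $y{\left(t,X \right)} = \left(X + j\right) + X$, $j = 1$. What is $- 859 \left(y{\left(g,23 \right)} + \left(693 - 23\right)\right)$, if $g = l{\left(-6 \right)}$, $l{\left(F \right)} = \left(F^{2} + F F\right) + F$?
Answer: $-615903$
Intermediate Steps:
$l{\left(F \right)} = F + 2 F^{2}$ ($l{\left(F \right)} = \left(F^{2} + F^{2}\right) + F = 2 F^{2} + F = F + 2 F^{2}$)
$g = 66$ ($g = - 6 \left(1 + 2 \left(-6\right)\right) = - 6 \left(1 - 12\right) = \left(-6\right) \left(-11\right) = 66$)
$y{\left(t,X \right)} = 1 + 2 X$ ($y{\left(t,X \right)} = \left(X + 1\right) + X = \left(1 + X\right) + X = 1 + 2 X$)
$- 859 \left(y{\left(g,23 \right)} + \left(693 - 23\right)\right) = - 859 \left(\left(1 + 2 \cdot 23\right) + \left(693 - 23\right)\right) = - 859 \left(\left(1 + 46\right) + 670\right) = - 859 \left(47 + 670\right) = \left(-859\right) 717 = -615903$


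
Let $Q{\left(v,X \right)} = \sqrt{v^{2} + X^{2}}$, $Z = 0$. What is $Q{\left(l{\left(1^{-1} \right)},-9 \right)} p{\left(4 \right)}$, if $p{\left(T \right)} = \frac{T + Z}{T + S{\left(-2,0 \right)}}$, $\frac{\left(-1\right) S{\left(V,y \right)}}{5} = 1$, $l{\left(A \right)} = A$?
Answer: $- 4 \sqrt{82} \approx -36.222$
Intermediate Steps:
$S{\left(V,y \right)} = -5$ ($S{\left(V,y \right)} = \left(-5\right) 1 = -5$)
$p{\left(T \right)} = \frac{T}{-5 + T}$ ($p{\left(T \right)} = \frac{T + 0}{T - 5} = \frac{T}{-5 + T}$)
$Q{\left(v,X \right)} = \sqrt{X^{2} + v^{2}}$
$Q{\left(l{\left(1^{-1} \right)},-9 \right)} p{\left(4 \right)} = \sqrt{\left(-9\right)^{2} + \left(1^{-1}\right)^{2}} \frac{4}{-5 + 4} = \sqrt{81 + 1^{2}} \frac{4}{-1} = \sqrt{81 + 1} \cdot 4 \left(-1\right) = \sqrt{82} \left(-4\right) = - 4 \sqrt{82}$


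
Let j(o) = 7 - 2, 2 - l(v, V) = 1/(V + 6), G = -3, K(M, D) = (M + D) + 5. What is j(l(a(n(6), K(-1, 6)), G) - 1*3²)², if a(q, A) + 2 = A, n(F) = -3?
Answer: 25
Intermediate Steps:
K(M, D) = 5 + D + M (K(M, D) = (D + M) + 5 = 5 + D + M)
a(q, A) = -2 + A
l(v, V) = 2 - 1/(6 + V) (l(v, V) = 2 - 1/(V + 6) = 2 - 1/(6 + V))
j(o) = 5
j(l(a(n(6), K(-1, 6)), G) - 1*3²)² = 5² = 25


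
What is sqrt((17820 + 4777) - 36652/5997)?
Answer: sqrt(812458909329)/5997 ≈ 150.30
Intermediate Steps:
sqrt((17820 + 4777) - 36652/5997) = sqrt(22597 - 36652*1/5997) = sqrt(22597 - 36652/5997) = sqrt(135477557/5997) = sqrt(812458909329)/5997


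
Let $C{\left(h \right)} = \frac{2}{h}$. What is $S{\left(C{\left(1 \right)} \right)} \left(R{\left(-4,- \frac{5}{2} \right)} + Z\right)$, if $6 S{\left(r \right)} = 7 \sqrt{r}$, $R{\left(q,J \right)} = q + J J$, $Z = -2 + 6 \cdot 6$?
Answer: $\frac{1015 \sqrt{2}}{24} \approx 59.809$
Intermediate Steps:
$Z = 34$ ($Z = -2 + 36 = 34$)
$R{\left(q,J \right)} = q + J^{2}$
$S{\left(r \right)} = \frac{7 \sqrt{r}}{6}$
$S{\left(C{\left(1 \right)} \right)} \left(R{\left(-4,- \frac{5}{2} \right)} + Z\right) = \frac{7 \sqrt{\frac{2}{1}}}{6} \left(\left(-4 + \left(- \frac{5}{2}\right)^{2}\right) + 34\right) = \frac{7 \sqrt{2 \cdot 1}}{6} \left(\left(-4 + \left(\left(-5\right) \frac{1}{2}\right)^{2}\right) + 34\right) = \frac{7 \sqrt{2}}{6} \left(\left(-4 + \left(- \frac{5}{2}\right)^{2}\right) + 34\right) = \frac{7 \sqrt{2}}{6} \left(\left(-4 + \frac{25}{4}\right) + 34\right) = \frac{7 \sqrt{2}}{6} \left(\frac{9}{4} + 34\right) = \frac{7 \sqrt{2}}{6} \cdot \frac{145}{4} = \frac{1015 \sqrt{2}}{24}$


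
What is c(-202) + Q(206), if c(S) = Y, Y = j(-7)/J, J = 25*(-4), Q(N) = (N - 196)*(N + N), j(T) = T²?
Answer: 411951/100 ≈ 4119.5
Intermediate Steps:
Q(N) = 2*N*(-196 + N) (Q(N) = (-196 + N)*(2*N) = 2*N*(-196 + N))
J = -100
Y = -49/100 (Y = (-7)²/(-100) = 49*(-1/100) = -49/100 ≈ -0.49000)
c(S) = -49/100
c(-202) + Q(206) = -49/100 + 2*206*(-196 + 206) = -49/100 + 2*206*10 = -49/100 + 4120 = 411951/100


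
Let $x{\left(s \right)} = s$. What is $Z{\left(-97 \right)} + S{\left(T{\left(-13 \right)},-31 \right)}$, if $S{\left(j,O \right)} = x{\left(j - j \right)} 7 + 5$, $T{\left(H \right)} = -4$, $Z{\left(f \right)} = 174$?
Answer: $179$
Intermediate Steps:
$S{\left(j,O \right)} = 5$ ($S{\left(j,O \right)} = \left(j - j\right) 7 + 5 = 0 \cdot 7 + 5 = 0 + 5 = 5$)
$Z{\left(-97 \right)} + S{\left(T{\left(-13 \right)},-31 \right)} = 174 + 5 = 179$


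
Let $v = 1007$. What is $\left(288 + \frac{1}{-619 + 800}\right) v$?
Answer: $\frac{52493903}{181} \approx 2.9002 \cdot 10^{5}$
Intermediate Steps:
$\left(288 + \frac{1}{-619 + 800}\right) v = \left(288 + \frac{1}{-619 + 800}\right) 1007 = \left(288 + \frac{1}{181}\right) 1007 = \frac{52129}{181} \cdot 1007 = \frac{52493903}{181}$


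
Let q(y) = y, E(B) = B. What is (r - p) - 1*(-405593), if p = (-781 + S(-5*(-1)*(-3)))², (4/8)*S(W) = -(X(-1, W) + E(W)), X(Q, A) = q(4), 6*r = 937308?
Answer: -14270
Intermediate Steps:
r = 156218 (r = (⅙)*937308 = 156218)
X(Q, A) = 4
S(W) = -8 - 2*W (S(W) = 2*(-(4 + W)) = 2*(-4 - W) = -8 - 2*W)
p = 576081 (p = (-781 + (-8 - 2*(-5*(-1))*(-3)))² = (-781 + (-8 - 10*(-3)))² = (-781 + (-8 - 2*(-15)))² = (-781 + (-8 + 30))² = (-781 + 22)² = (-759)² = 576081)
(r - p) - 1*(-405593) = (156218 - 1*576081) - 1*(-405593) = (156218 - 576081) + 405593 = -419863 + 405593 = -14270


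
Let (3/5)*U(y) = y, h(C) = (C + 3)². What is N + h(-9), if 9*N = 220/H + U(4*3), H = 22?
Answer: 118/3 ≈ 39.333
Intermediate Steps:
h(C) = (3 + C)²
U(y) = 5*y/3
N = 10/3 (N = (220/22 + 5*(4*3)/3)/9 = (220*(1/22) + (5/3)*12)/9 = (10 + 20)/9 = (⅑)*30 = 10/3 ≈ 3.3333)
N + h(-9) = 10/3 + (3 - 9)² = 10/3 + (-6)² = 10/3 + 36 = 118/3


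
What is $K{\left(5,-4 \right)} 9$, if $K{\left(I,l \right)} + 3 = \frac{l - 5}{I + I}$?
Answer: $- \frac{351}{10} \approx -35.1$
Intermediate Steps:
$K{\left(I,l \right)} = -3 + \frac{-5 + l}{2 I}$ ($K{\left(I,l \right)} = -3 + \frac{l - 5}{I + I} = -3 + \frac{-5 + l}{2 I}$)
$K{\left(5,-4 \right)} 9 = \frac{-5 - 4 - 30}{2 \cdot 5} \cdot 9 = \frac{1}{2} \cdot \frac{1}{5} \left(-5 - 4 - 30\right) 9 = \frac{1}{2} \cdot \frac{1}{5} \left(-39\right) 9 = \left(- \frac{39}{10}\right) 9 = - \frac{351}{10}$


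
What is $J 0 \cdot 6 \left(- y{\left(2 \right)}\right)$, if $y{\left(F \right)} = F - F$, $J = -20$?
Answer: $0$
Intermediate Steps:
$y{\left(F \right)} = 0$
$J 0 \cdot 6 \left(- y{\left(2 \right)}\right) = - 20 \cdot 0 \cdot 6 \left(\left(-1\right) 0\right) = \left(-20\right) 0 \cdot 0 = 0 \cdot 0 = 0$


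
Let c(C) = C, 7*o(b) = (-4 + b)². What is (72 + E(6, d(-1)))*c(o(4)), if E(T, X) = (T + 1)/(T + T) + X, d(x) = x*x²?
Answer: 0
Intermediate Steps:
d(x) = x³
o(b) = (-4 + b)²/7
E(T, X) = X + (1 + T)/(2*T) (E(T, X) = (1 + T)/((2*T)) + X = (1 + T)*(1/(2*T)) + X = (1 + T)/(2*T) + X = X + (1 + T)/(2*T))
(72 + E(6, d(-1)))*c(o(4)) = (72 + (½ + (-1)³ + (½)/6))*((-4 + 4)²/7) = (72 + (½ - 1 + (½)*(⅙)))*((⅐)*0²) = (72 + (½ - 1 + 1/12))*((⅐)*0) = (72 - 5/12)*0 = (859/12)*0 = 0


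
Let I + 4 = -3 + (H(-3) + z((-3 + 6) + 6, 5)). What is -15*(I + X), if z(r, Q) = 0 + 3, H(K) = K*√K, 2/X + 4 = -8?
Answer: 125/2 + 45*I*√3 ≈ 62.5 + 77.942*I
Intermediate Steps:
X = -⅙ (X = 2/(-4 - 8) = 2/(-12) = 2*(-1/12) = -⅙ ≈ -0.16667)
H(K) = K^(3/2)
z(r, Q) = 3
I = -4 - 3*I*√3 (I = -4 + (-3 + ((-3)^(3/2) + 3)) = -4 + (-3 + (-3*I*√3 + 3)) = -4 + (-3 + (3 - 3*I*√3)) = -4 - 3*I*√3 ≈ -4.0 - 5.1962*I)
-15*(I + X) = -15*((-4 - 3*I*√3) - ⅙) = -15*(-25/6 - 3*I*√3) = 125/2 + 45*I*√3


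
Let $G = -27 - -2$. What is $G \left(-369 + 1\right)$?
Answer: $9200$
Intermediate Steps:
$G = -25$ ($G = -27 + 2 = -25$)
$G \left(-369 + 1\right) = - 25 \left(-369 + 1\right) = \left(-25\right) \left(-368\right) = 9200$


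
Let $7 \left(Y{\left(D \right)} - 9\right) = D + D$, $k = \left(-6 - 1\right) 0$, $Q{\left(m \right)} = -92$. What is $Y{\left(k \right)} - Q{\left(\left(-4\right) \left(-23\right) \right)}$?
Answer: $101$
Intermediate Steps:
$k = 0$ ($k = \left(-7\right) 0 = 0$)
$Y{\left(D \right)} = 9 + \frac{2 D}{7}$ ($Y{\left(D \right)} = 9 + \frac{D + D}{7} = 9 + \frac{2 D}{7}$)
$Y{\left(k \right)} - Q{\left(\left(-4\right) \left(-23\right) \right)} = \left(9 + \frac{2}{7} \cdot 0\right) - -92 = \left(9 + 0\right) + 92 = 9 + 92 = 101$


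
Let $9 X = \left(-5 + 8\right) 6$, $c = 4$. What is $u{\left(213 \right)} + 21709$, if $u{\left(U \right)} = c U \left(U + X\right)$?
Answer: $204889$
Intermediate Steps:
$X = 2$ ($X = \frac{\left(-5 + 8\right) 6}{9} = \frac{3 \cdot 6}{9} = \frac{1}{9} \cdot 18 = 2$)
$u{\left(U \right)} = 4 U \left(2 + U\right)$ ($u{\left(U \right)} = 4 U \left(U + 2\right) = 4 U \left(2 + U\right)$)
$u{\left(213 \right)} + 21709 = 4 \cdot 213 \left(2 + 213\right) + 21709 = 4 \cdot 213 \cdot 215 + 21709 = 183180 + 21709 = 204889$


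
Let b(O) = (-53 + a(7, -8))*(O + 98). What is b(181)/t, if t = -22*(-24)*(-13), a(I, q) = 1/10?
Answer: 49197/22880 ≈ 2.1502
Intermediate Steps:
a(I, q) = ⅒
t = -6864 (t = 528*(-13) = -6864)
b(O) = -25921/5 - 529*O/10 (b(O) = (-53 + ⅒)*(O + 98) = -529*(98 + O)/10 = -25921/5 - 529*O/10)
b(181)/t = (-25921/5 - 529/10*181)/(-6864) = (-25921/5 - 95749/10)*(-1/6864) = -147591/10*(-1/6864) = 49197/22880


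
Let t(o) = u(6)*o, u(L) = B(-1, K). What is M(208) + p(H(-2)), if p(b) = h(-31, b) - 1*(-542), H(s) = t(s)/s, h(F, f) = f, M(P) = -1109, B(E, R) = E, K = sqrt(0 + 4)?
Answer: -568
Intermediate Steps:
K = 2 (K = sqrt(4) = 2)
u(L) = -1
t(o) = -o
H(s) = -1 (H(s) = (-s)/s = -1)
p(b) = 542 + b (p(b) = b - 1*(-542) = b + 542 = 542 + b)
M(208) + p(H(-2)) = -1109 + (542 - 1) = -1109 + 541 = -568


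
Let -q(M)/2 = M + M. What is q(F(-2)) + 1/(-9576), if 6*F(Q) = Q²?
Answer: -25537/9576 ≈ -2.6668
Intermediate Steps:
F(Q) = Q²/6
q(M) = -4*M (q(M) = -2*(M + M) = -4*M)
q(F(-2)) + 1/(-9576) = -2*(-2)²/3 + 1/(-9576) = -2*4/3 - 1/9576 = -4*⅔ - 1/9576 = -8/3 - 1/9576 = -25537/9576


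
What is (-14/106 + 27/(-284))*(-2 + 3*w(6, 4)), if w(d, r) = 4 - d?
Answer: 6838/3763 ≈ 1.8172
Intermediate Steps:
(-14/106 + 27/(-284))*(-2 + 3*w(6, 4)) = (-14/106 + 27/(-284))*(-2 + 3*(4 - 1*6)) = (-14*1/106 + 27*(-1/284))*(-2 + 3*(4 - 6)) = (-7/53 - 27/284)*(-2 + 3*(-2)) = -3419*(-2 - 6)/15052 = -3419/15052*(-8) = 6838/3763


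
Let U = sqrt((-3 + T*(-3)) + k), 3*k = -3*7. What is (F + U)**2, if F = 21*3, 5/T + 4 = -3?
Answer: (441 + I*sqrt(385))**2/49 ≈ 3961.1 + 353.19*I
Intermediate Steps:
T = -5/7 (T = 5/(-4 - 3) = 5/(-7) = 5*(-1/7) = -5/7 ≈ -0.71429)
k = -7 (k = (-3*7)/3 = (1/3)*(-21) = -7)
F = 63
U = I*sqrt(385)/7 (U = sqrt((-3 - 5/7*(-3)) - 7) = sqrt((-3 + 15/7) - 7) = sqrt(-6/7 - 7) = sqrt(-55/7) = I*sqrt(385)/7 ≈ 2.8031*I)
(F + U)**2 = (63 + I*sqrt(385)/7)**2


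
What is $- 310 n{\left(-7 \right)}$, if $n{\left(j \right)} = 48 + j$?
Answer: $-12710$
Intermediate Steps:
$- 310 n{\left(-7 \right)} = - 310 \left(48 - 7\right) = \left(-310\right) 41 = -12710$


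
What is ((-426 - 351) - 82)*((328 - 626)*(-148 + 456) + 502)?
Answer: 78411238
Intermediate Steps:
((-426 - 351) - 82)*((328 - 626)*(-148 + 456) + 502) = (-777 - 82)*(-298*308 + 502) = -859*(-91784 + 502) = -859*(-91282) = 78411238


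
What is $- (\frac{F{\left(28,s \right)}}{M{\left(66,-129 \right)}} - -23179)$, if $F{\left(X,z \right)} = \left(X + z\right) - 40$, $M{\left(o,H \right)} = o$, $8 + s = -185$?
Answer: $- \frac{1529609}{66} \approx -23176.0$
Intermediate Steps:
$s = -193$ ($s = -8 - 185 = -193$)
$F{\left(X,z \right)} = -40 + X + z$
$- (\frac{F{\left(28,s \right)}}{M{\left(66,-129 \right)}} - -23179) = - (\frac{-40 + 28 - 193}{66} - -23179) = - (\left(-205\right) \frac{1}{66} + 23179) = - (- \frac{205}{66} + 23179) = \left(-1\right) \frac{1529609}{66} = - \frac{1529609}{66}$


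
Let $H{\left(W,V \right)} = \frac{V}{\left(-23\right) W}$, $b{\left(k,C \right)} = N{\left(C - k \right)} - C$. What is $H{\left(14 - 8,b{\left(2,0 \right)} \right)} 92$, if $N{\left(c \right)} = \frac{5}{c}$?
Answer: $\frac{5}{3} \approx 1.6667$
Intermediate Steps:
$b{\left(k,C \right)} = - C + \frac{5}{C - k}$ ($b{\left(k,C \right)} = \frac{5}{C - k} - C = - C + \frac{5}{C - k}$)
$H{\left(W,V \right)} = - \frac{V}{23 W}$ ($H{\left(W,V \right)} = V \left(- \frac{1}{23 W}\right) = - \frac{V}{23 W}$)
$H{\left(14 - 8,b{\left(2,0 \right)} \right)} 92 = - \frac{\frac{1}{0 - 2} \left(5 - 0 \left(0 - 2\right)\right)}{23 \left(14 - 8\right)} 92 = - \frac{\frac{1}{-2} \left(5 - 0 \left(-2\right)\right)}{23 \cdot 6} \cdot 92 = \left(- \frac{1}{23}\right) \left(- \frac{5 + 0}{2}\right) \frac{1}{6} \cdot 92 = \left(- \frac{1}{23}\right) \left(\left(- \frac{1}{2}\right) 5\right) \frac{1}{6} \cdot 92 = \left(- \frac{1}{23}\right) \left(- \frac{5}{2}\right) \frac{1}{6} \cdot 92 = \frac{5}{276} \cdot 92 = \frac{5}{3}$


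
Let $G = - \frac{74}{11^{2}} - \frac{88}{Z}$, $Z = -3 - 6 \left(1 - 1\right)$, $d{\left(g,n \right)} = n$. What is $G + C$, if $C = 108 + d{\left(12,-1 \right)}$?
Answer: $\frac{49267}{363} \approx 135.72$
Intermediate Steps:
$Z = -3$ ($Z = -3 - 0 = -3 + 0 = -3$)
$G = \frac{10426}{363}$ ($G = - \frac{74}{11^{2}} - \frac{88}{-3} = - \frac{74}{121} - - \frac{88}{3} = \left(-74\right) \frac{1}{121} + \frac{88}{3} = - \frac{74}{121} + \frac{88}{3} = \frac{10426}{363} \approx 28.722$)
$C = 107$ ($C = 108 - 1 = 107$)
$G + C = \frac{10426}{363} + 107 = \frac{49267}{363}$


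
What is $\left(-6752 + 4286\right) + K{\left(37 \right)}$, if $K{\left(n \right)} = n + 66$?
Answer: $-2363$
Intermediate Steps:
$K{\left(n \right)} = 66 + n$
$\left(-6752 + 4286\right) + K{\left(37 \right)} = \left(-6752 + 4286\right) + \left(66 + 37\right) = -2466 + 103 = -2363$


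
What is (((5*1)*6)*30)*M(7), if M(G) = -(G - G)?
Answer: 0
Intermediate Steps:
M(G) = 0 (M(G) = -1*0 = 0)
(((5*1)*6)*30)*M(7) = (((5*1)*6)*30)*0 = ((5*6)*30)*0 = (30*30)*0 = 900*0 = 0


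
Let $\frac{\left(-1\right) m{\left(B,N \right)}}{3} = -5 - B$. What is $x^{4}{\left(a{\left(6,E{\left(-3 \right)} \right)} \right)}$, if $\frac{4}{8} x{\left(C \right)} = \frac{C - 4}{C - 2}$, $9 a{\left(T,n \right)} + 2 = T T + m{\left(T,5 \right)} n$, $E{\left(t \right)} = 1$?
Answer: $\frac{14776336}{5764801} \approx 2.5632$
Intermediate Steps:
$m{\left(B,N \right)} = 15 + 3 B$ ($m{\left(B,N \right)} = - 3 \left(-5 - B\right) = 15 + 3 B$)
$a{\left(T,n \right)} = - \frac{2}{9} + \frac{T^{2}}{9} + \frac{n \left(15 + 3 T\right)}{9}$ ($a{\left(T,n \right)} = - \frac{2}{9} + \frac{T T + \left(15 + 3 T\right) n}{9} = - \frac{2}{9} + \frac{T^{2} + n \left(15 + 3 T\right)}{9} = - \frac{2}{9} + \left(\frac{T^{2}}{9} + \frac{n \left(15 + 3 T\right)}{9}\right) = - \frac{2}{9} + \frac{T^{2}}{9} + \frac{n \left(15 + 3 T\right)}{9}$)
$x{\left(C \right)} = \frac{2 \left(-4 + C\right)}{-2 + C}$ ($x{\left(C \right)} = 2 \frac{C - 4}{C - 2} = 2 \frac{-4 + C}{-2 + C} = \frac{2 \left(-4 + C\right)}{-2 + C}$)
$x^{4}{\left(a{\left(6,E{\left(-3 \right)} \right)} \right)} = \left(\frac{2 \left(-4 + \left(- \frac{2}{9} + \frac{6^{2}}{9} + \frac{1}{3} \cdot 1 \left(5 + 6\right)\right)\right)}{-2 + \left(- \frac{2}{9} + \frac{6^{2}}{9} + \frac{1}{3} \cdot 1 \left(5 + 6\right)\right)}\right)^{4} = \left(\frac{2 \left(-4 + \left(- \frac{2}{9} + \frac{1}{9} \cdot 36 + \frac{1}{3} \cdot 1 \cdot 11\right)\right)}{-2 + \left(- \frac{2}{9} + \frac{1}{9} \cdot 36 + \frac{1}{3} \cdot 1 \cdot 11\right)}\right)^{4} = \left(\frac{2 \left(-4 + \left(- \frac{2}{9} + 4 + \frac{11}{3}\right)\right)}{-2 + \left(- \frac{2}{9} + 4 + \frac{11}{3}\right)}\right)^{4} = \left(\frac{2 \left(-4 + \frac{67}{9}\right)}{-2 + \frac{67}{9}}\right)^{4} = \left(2 \frac{1}{\frac{49}{9}} \cdot \frac{31}{9}\right)^{4} = \left(2 \cdot \frac{9}{49} \cdot \frac{31}{9}\right)^{4} = \left(\frac{62}{49}\right)^{4} = \frac{14776336}{5764801}$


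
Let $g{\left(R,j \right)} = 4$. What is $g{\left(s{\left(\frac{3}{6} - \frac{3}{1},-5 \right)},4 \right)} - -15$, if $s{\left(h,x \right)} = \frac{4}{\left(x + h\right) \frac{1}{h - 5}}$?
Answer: $19$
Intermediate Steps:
$s{\left(h,x \right)} = \frac{4 \left(-5 + h\right)}{h + x}$ ($s{\left(h,x \right)} = \frac{4}{\left(h + x\right) \frac{1}{-5 + h}} = \frac{4}{\frac{1}{-5 + h} \left(h + x\right)} = 4 \frac{-5 + h}{h + x} = \frac{4 \left(-5 + h\right)}{h + x}$)
$g{\left(s{\left(\frac{3}{6} - \frac{3}{1},-5 \right)},4 \right)} - -15 = 4 - -15 = 4 + 15 = 19$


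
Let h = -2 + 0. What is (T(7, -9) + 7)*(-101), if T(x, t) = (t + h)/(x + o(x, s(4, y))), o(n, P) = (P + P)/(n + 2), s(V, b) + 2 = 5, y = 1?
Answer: -12928/23 ≈ -562.09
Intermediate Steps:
s(V, b) = 3 (s(V, b) = -2 + 5 = 3)
o(n, P) = 2*P/(2 + n) (o(n, P) = (2*P)/(2 + n) = 2*P/(2 + n))
h = -2
T(x, t) = (-2 + t)/(x + 6/(2 + x)) (T(x, t) = (t - 2)/(x + 2*3/(2 + x)) = (-2 + t)/(x + 6/(2 + x)))
(T(7, -9) + 7)*(-101) = ((-2 - 9)*(2 + 7)/(6 + 7*(2 + 7)) + 7)*(-101) = (-11*9/(6 + 7*9) + 7)*(-101) = (-11*9/(6 + 63) + 7)*(-101) = (-11*9/69 + 7)*(-101) = ((1/69)*(-11)*9 + 7)*(-101) = (-33/23 + 7)*(-101) = (128/23)*(-101) = -12928/23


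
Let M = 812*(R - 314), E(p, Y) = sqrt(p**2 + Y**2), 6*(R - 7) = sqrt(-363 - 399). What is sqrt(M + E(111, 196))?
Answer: sqrt(-2243556 + 9*sqrt(50737) + 1218*I*sqrt(762))/3 ≈ 3.7427 + 499.07*I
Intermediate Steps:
R = 7 + I*sqrt(762)/6 (R = 7 + sqrt(-363 - 399)/6 = 7 + sqrt(-762)/6 = 7 + (I*sqrt(762))/6 = 7 + I*sqrt(762)/6 ≈ 7.0 + 4.6007*I)
E(p, Y) = sqrt(Y**2 + p**2)
M = -249284 + 406*I*sqrt(762)/3 (M = 812*((7 + I*sqrt(762)/6) - 314) = 812*(-307 + I*sqrt(762)/6) = -249284 + 406*I*sqrt(762)/3 ≈ -2.4928e+5 + 3735.8*I)
sqrt(M + E(111, 196)) = sqrt((-249284 + 406*I*sqrt(762)/3) + sqrt(196**2 + 111**2)) = sqrt((-249284 + 406*I*sqrt(762)/3) + sqrt(38416 + 12321)) = sqrt((-249284 + 406*I*sqrt(762)/3) + sqrt(50737)) = sqrt(-249284 + sqrt(50737) + 406*I*sqrt(762)/3)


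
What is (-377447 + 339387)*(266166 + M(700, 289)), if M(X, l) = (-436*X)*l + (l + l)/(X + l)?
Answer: 3310052716850880/989 ≈ 3.3469e+12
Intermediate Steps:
M(X, l) = -436*X*l + 2*l/(X + l) (M(X, l) = -436*X*l + (2*l)/(X + l) = -436*X*l + 2*l/(X + l))
(-377447 + 339387)*(266166 + M(700, 289)) = (-377447 + 339387)*(266166 + 2*289*(1 - 218*700² - 218*700*289)/(700 + 289)) = -38060*(266166 + 2*289*(1 - 218*490000 - 44101400)/989) = -38060*(266166 + 2*289*(1/989)*(1 - 106820000 - 44101400)) = -38060*(266166 + 2*289*(1/989)*(-150921399)) = -38060*(266166 - 87232568622/989) = -38060*(-86969330448/989) = 3310052716850880/989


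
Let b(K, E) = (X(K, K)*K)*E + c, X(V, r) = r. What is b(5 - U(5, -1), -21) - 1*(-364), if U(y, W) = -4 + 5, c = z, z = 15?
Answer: 43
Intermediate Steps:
c = 15
U(y, W) = 1
b(K, E) = 15 + E*K² (b(K, E) = (K*K)*E + 15 = K²*E + 15 = E*K² + 15 = 15 + E*K²)
b(5 - U(5, -1), -21) - 1*(-364) = (15 - 21*(5 - 1*1)²) - 1*(-364) = (15 - 21*(5 - 1)²) + 364 = (15 - 21*4²) + 364 = (15 - 21*16) + 364 = (15 - 336) + 364 = -321 + 364 = 43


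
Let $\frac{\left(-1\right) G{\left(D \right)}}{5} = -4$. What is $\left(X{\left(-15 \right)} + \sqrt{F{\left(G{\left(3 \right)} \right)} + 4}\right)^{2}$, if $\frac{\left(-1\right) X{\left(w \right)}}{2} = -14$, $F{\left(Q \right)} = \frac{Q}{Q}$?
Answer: $\left(28 + \sqrt{5}\right)^{2} \approx 914.22$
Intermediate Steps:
$G{\left(D \right)} = 20$ ($G{\left(D \right)} = \left(-5\right) \left(-4\right) = 20$)
$F{\left(Q \right)} = 1$
$X{\left(w \right)} = 28$ ($X{\left(w \right)} = \left(-2\right) \left(-14\right) = 28$)
$\left(X{\left(-15 \right)} + \sqrt{F{\left(G{\left(3 \right)} \right)} + 4}\right)^{2} = \left(28 + \sqrt{1 + 4}\right)^{2} = \left(28 + \sqrt{5}\right)^{2}$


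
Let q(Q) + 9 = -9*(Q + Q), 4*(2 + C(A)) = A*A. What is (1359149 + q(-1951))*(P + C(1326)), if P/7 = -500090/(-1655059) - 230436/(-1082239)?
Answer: 156823235120570040119070/255881342443 ≈ 6.1287e+11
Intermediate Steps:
C(A) = -2 + A²/4 (C(A) = -2 + (A*A)/4 = -2 + A²/4)
q(Q) = -9 - 18*Q (q(Q) = -9 - 9*(Q + Q) = -9 - 18*Q)
P = 922602077234/255881342443 (P = 7*(-500090/(-1655059) - 230436/(-1082239)) = 7*(-500090*(-1/1655059) - 230436*(-1/1082239)) = 7*(500090/1655059 + 230436/1082239) = 7*(922602077234/1791169397101) = 922602077234/255881342443 ≈ 3.6056)
(1359149 + q(-1951))*(P + C(1326)) = (1359149 + (-9 - 18*(-1951)))*(922602077234/255881342443 + (-2 + (¼)*1326²)) = (1359149 + (-9 + 35118))*(922602077234/255881342443 + (-2 + (¼)*1758276)) = (1359149 + 35109)*(922602077234/255881342443 + (-2 + 439569)) = 1394258*(922602077234/255881342443 + 439567) = 1394258*(112477916655719415/255881342443) = 156823235120570040119070/255881342443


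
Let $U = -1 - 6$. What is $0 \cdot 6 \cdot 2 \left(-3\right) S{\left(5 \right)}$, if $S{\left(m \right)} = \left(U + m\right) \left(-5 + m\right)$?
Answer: $0$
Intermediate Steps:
$U = -7$ ($U = -1 - 6 = -7$)
$S{\left(m \right)} = \left(-7 + m\right) \left(-5 + m\right)$
$0 \cdot 6 \cdot 2 \left(-3\right) S{\left(5 \right)} = 0 \cdot 6 \cdot 2 \left(-3\right) \left(35 + 5^{2} - 60\right) = 0 \cdot 2 \left(-3\right) \left(35 + 25 - 60\right) = 0 \left(-3\right) 0 = 0 \cdot 0 = 0$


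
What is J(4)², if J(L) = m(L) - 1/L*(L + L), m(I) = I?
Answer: 4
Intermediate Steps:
J(L) = -2 + L (J(L) = L - 1/L*(L + L) = L - 2*L/L = L - 1*2 = L - 2 = -2 + L)
J(4)² = (-2 + 4)² = 2² = 4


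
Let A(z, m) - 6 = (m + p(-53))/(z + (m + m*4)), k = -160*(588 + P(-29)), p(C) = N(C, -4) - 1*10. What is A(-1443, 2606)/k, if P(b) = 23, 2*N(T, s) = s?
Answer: -18029/283186280 ≈ -6.3665e-5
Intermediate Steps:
N(T, s) = s/2
p(C) = -12 (p(C) = (½)*(-4) - 1*10 = -2 - 10 = -12)
k = -97760 (k = -160*(588 + 23) = -160*611 = -97760)
A(z, m) = 6 + (-12 + m)/(z + 5*m) (A(z, m) = 6 + (m - 12)/(z + (m + m*4)) = 6 + (-12 + m)/(z + (m + 4*m)) = 6 + (-12 + m)/(z + 5*m))
A(-1443, 2606)/k = ((-12 + 6*(-1443) + 31*2606)/(-1443 + 5*2606))/(-97760) = ((-12 - 8658 + 80786)/(-1443 + 13030))*(-1/97760) = (72116/11587)*(-1/97760) = -18029/283186280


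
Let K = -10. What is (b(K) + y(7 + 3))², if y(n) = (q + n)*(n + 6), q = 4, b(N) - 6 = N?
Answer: 48400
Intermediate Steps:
b(N) = 6 + N
y(n) = (4 + n)*(6 + n) (y(n) = (4 + n)*(n + 6) = (4 + n)*(6 + n))
(b(K) + y(7 + 3))² = ((6 - 10) + (24 + (7 + 3)² + 10*(7 + 3)))² = (-4 + (24 + 10² + 10*10))² = (-4 + (24 + 100 + 100))² = (-4 + 224)² = 220² = 48400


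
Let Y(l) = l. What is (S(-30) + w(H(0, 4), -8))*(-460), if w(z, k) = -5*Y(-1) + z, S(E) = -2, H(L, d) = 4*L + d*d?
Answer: -8740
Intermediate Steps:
H(L, d) = d² + 4*L (H(L, d) = 4*L + d² = d² + 4*L)
w(z, k) = 5 + z (w(z, k) = -5*(-1) + z = 5 + z)
(S(-30) + w(H(0, 4), -8))*(-460) = (-2 + (5 + (4² + 4*0)))*(-460) = (-2 + (5 + (16 + 0)))*(-460) = (-2 + (5 + 16))*(-460) = (-2 + 21)*(-460) = 19*(-460) = -8740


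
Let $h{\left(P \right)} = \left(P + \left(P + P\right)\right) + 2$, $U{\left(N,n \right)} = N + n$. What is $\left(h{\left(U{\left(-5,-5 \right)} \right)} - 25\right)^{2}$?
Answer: $2809$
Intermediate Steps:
$h{\left(P \right)} = 2 + 3 P$ ($h{\left(P \right)} = \left(P + 2 P\right) + 2 = 3 P + 2 = 2 + 3 P$)
$\left(h{\left(U{\left(-5,-5 \right)} \right)} - 25\right)^{2} = \left(\left(2 + 3 \left(-5 - 5\right)\right) - 25\right)^{2} = \left(\left(2 + 3 \left(-10\right)\right) - 25\right)^{2} = \left(\left(2 - 30\right) - 25\right)^{2} = \left(-28 - 25\right)^{2} = \left(-53\right)^{2} = 2809$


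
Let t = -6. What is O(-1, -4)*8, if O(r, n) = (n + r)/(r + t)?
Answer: 40/7 ≈ 5.7143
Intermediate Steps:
O(r, n) = (n + r)/(-6 + r) (O(r, n) = (n + r)/(r - 6) = (n + r)/(-6 + r))
O(-1, -4)*8 = ((-4 - 1)/(-6 - 1))*8 = (-5/(-7))*8 = -⅐*(-5)*8 = (5/7)*8 = 40/7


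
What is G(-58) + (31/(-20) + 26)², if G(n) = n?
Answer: 215921/400 ≈ 539.80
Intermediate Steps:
G(-58) + (31/(-20) + 26)² = -58 + (31/(-20) + 26)² = -58 + (31*(-1/20) + 26)² = -58 + (-31/20 + 26)² = -58 + (489/20)² = -58 + 239121/400 = 215921/400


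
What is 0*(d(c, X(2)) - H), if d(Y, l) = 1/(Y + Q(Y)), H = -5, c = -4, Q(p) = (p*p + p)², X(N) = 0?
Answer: 0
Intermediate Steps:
Q(p) = (p + p²)² (Q(p) = (p² + p)² = (p + p²)²)
d(Y, l) = 1/(Y + Y²*(1 + Y)²)
0*(d(c, X(2)) - H) = 0*(1/((-4)*(1 - 4*(1 - 4)²)) - 1*(-5)) = 0*(-1/(4*(1 - 4*(-3)²)) + 5) = 0*(-1/(4*(1 - 4*9)) + 5) = 0*(-1/(4*(1 - 36)) + 5) = 0*(-¼/(-35) + 5) = 0*(-¼*(-1/35) + 5) = 0*(1/140 + 5) = 0*(701/140) = 0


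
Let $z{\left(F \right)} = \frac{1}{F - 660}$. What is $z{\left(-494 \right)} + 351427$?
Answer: $\frac{405546757}{1154} \approx 3.5143 \cdot 10^{5}$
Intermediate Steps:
$z{\left(F \right)} = \frac{1}{-660 + F}$
$z{\left(-494 \right)} + 351427 = \frac{1}{-660 - 494} + 351427 = \frac{1}{-1154} + 351427 = - \frac{1}{1154} + 351427 = \frac{405546757}{1154}$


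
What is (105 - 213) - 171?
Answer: -279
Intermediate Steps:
(105 - 213) - 171 = -108 - 171 = -279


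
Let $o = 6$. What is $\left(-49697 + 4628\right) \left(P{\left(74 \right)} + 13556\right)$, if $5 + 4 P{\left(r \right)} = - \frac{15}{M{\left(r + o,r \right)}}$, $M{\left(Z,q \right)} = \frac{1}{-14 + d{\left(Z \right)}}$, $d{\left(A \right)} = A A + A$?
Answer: $\frac{1927646199}{4} \approx 4.8191 \cdot 10^{8}$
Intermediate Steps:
$d{\left(A \right)} = A + A^{2}$ ($d{\left(A \right)} = A^{2} + A = A + A^{2}$)
$M{\left(Z,q \right)} = \frac{1}{-14 + Z \left(1 + Z\right)}$
$P{\left(r \right)} = \frac{205}{4} - \frac{15 \left(6 + r\right) \left(7 + r\right)}{4}$ ($P{\left(r \right)} = - \frac{5}{4} + \frac{\left(-15\right) \frac{1}{\frac{1}{-14 + \left(r + 6\right) \left(1 + \left(r + 6\right)\right)}}}{4} = - \frac{5}{4} + \frac{\left(-15\right) \frac{1}{\frac{1}{-14 + \left(6 + r\right) \left(1 + \left(6 + r\right)\right)}}}{4} = - \frac{5}{4} + \frac{\left(-15\right) \frac{1}{\frac{1}{-14 + \left(6 + r\right) \left(7 + r\right)}}}{4} = - \frac{5}{4} + \frac{\left(-15\right) \left(-14 + \left(6 + r\right) \left(7 + r\right)\right)}{4} = - \frac{5}{4} + \frac{210 - 15 \left(6 + r\right) \left(7 + r\right)}{4} = - \frac{5}{4} - \left(- \frac{105}{2} + \frac{15 \left(6 + r\right) \left(7 + r\right)}{4}\right) = \frac{205}{4} - \frac{15 \left(6 + r\right) \left(7 + r\right)}{4}$)
$\left(-49697 + 4628\right) \left(P{\left(74 \right)} + 13556\right) = \left(-49697 + 4628\right) \left(\left(\frac{205}{4} - \frac{15 \left(6 + 74\right) \left(7 + 74\right)}{4}\right) + 13556\right) = - 45069 \left(\left(\frac{205}{4} - 300 \cdot 81\right) + 13556\right) = - 45069 \left(\left(\frac{205}{4} - 24300\right) + 13556\right) = - 45069 \left(- \frac{96995}{4} + 13556\right) = \left(-45069\right) \left(- \frac{42771}{4}\right) = \frac{1927646199}{4}$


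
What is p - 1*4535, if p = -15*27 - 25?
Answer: -4965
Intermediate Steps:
p = -430 (p = -405 - 25 = -430)
p - 1*4535 = -430 - 1*4535 = -430 - 4535 = -4965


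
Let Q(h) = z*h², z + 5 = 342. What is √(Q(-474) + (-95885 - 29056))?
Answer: √75590871 ≈ 8694.3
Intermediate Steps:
z = 337 (z = -5 + 342 = 337)
Q(h) = 337*h²
√(Q(-474) + (-95885 - 29056)) = √(337*(-474)² + (-95885 - 29056)) = √(337*224676 - 124941) = √(75715812 - 124941) = √75590871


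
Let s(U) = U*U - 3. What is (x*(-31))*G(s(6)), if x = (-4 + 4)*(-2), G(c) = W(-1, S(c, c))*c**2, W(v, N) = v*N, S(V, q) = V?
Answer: 0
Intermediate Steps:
s(U) = -3 + U**2 (s(U) = U**2 - 3 = -3 + U**2)
W(v, N) = N*v
G(c) = -c**3 (G(c) = (c*(-1))*c**2 = (-c)*c**2 = -c**3)
x = 0 (x = 0*(-2) = 0)
(x*(-31))*G(s(6)) = (0*(-31))*(-(-3 + 6**2)**3) = 0*(-(-3 + 36)**3) = 0*(-1*33**3) = 0*(-1*35937) = 0*(-35937) = 0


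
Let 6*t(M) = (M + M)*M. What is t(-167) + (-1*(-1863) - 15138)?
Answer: -11936/3 ≈ -3978.7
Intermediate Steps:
t(M) = M²/3 (t(M) = ((M + M)*M)/6 = ((2*M)*M)/6 = (2*M²)/6 = M²/3)
t(-167) + (-1*(-1863) - 15138) = (⅓)*(-167)² + (-1*(-1863) - 15138) = (⅓)*27889 + (1863 - 15138) = 27889/3 - 13275 = -11936/3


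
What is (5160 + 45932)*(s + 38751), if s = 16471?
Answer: 2821402424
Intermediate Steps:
(5160 + 45932)*(s + 38751) = (5160 + 45932)*(16471 + 38751) = 51092*55222 = 2821402424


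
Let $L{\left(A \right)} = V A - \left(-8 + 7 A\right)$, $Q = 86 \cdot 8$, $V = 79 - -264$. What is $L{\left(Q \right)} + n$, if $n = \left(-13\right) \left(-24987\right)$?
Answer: $556007$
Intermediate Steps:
$V = 343$ ($V = 79 + 264 = 343$)
$n = 324831$
$Q = 688$
$L{\left(A \right)} = 8 + 336 A$ ($L{\left(A \right)} = 343 A - \left(-8 + 7 A\right) = 8 + 336 A$)
$L{\left(Q \right)} + n = \left(8 + 336 \cdot 688\right) + 324831 = \left(8 + 231168\right) + 324831 = 231176 + 324831 = 556007$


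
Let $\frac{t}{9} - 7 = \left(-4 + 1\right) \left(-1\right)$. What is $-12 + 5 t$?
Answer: $438$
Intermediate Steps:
$t = 90$ ($t = 63 + 9 \left(-4 + 1\right) \left(-1\right) = 63 + 9 \left(\left(-3\right) \left(-1\right)\right) = 63 + 9 \cdot 3 = 63 + 27 = 90$)
$-12 + 5 t = -12 + 5 \cdot 90 = -12 + 450 = 438$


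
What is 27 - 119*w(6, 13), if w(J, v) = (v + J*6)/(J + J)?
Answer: -5507/12 ≈ -458.92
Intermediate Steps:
w(J, v) = (v + 6*J)/(2*J) (w(J, v) = (v + 6*J)/((2*J)) = (v + 6*J)*(1/(2*J)) = (v + 6*J)/(2*J))
27 - 119*w(6, 13) = 27 - 119*(3 + (½)*13/6) = 27 - 119*(3 + (½)*13*(⅙)) = 27 - 119*(3 + 13/12) = 27 - 119*49/12 = 27 - 5831/12 = -5507/12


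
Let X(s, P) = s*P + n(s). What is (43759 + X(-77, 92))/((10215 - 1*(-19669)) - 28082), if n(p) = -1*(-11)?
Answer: 1079/53 ≈ 20.358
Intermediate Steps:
n(p) = 11
X(s, P) = 11 + P*s (X(s, P) = s*P + 11 = P*s + 11 = 11 + P*s)
(43759 + X(-77, 92))/((10215 - 1*(-19669)) - 28082) = (43759 + (11 + 92*(-77)))/((10215 - 1*(-19669)) - 28082) = (43759 + (11 - 7084))/((10215 + 19669) - 28082) = (43759 - 7073)/(29884 - 28082) = 36686/1802 = 36686*(1/1802) = 1079/53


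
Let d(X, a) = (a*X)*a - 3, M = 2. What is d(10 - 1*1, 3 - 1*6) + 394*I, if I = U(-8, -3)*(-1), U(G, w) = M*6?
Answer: -4650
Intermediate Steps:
U(G, w) = 12 (U(G, w) = 2*6 = 12)
d(X, a) = -3 + X*a² (d(X, a) = (X*a)*a - 3 = X*a² - 3 = -3 + X*a²)
I = -12 (I = 12*(-1) = -12)
d(10 - 1*1, 3 - 1*6) + 394*I = (-3 + (10 - 1*1)*(3 - 1*6)²) + 394*(-12) = (-3 + (10 - 1)*(3 - 6)²) - 4728 = (-3 + 9*(-3)²) - 4728 = (-3 + 9*9) - 4728 = (-3 + 81) - 4728 = 78 - 4728 = -4650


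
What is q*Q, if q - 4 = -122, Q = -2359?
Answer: 278362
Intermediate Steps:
q = -118 (q = 4 - 122 = -118)
q*Q = -118*(-2359) = 278362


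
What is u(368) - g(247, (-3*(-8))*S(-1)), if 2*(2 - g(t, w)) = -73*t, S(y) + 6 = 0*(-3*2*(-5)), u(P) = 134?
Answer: -17767/2 ≈ -8883.5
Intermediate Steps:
S(y) = -6 (S(y) = -6 + 0*(-3*2*(-5)) = -6 + 0*(-6*(-5)) = -6 + 0*30 = -6 + 0 = -6)
g(t, w) = 2 + 73*t/2 (g(t, w) = 2 - (-73)*t/2 = 2 + 73*t/2)
u(368) - g(247, (-3*(-8))*S(-1)) = 134 - (2 + (73/2)*247) = 134 - (2 + 18031/2) = 134 - 1*18035/2 = 134 - 18035/2 = -17767/2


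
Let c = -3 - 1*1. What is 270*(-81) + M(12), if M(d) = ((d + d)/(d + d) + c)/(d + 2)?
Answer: -306183/14 ≈ -21870.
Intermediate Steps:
c = -4 (c = -3 - 1 = -4)
M(d) = -3/(2 + d) (M(d) = ((d + d)/(d + d) - 4)/(d + 2) = ((2*d)/((2*d)) - 4)/(2 + d) = ((2*d)*(1/(2*d)) - 4)/(2 + d) = (1 - 4)/(2 + d) = -3/(2 + d))
270*(-81) + M(12) = 270*(-81) - 3/(2 + 12) = -21870 - 3/14 = -306183/14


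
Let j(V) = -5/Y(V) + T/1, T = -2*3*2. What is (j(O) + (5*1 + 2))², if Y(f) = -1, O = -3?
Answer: 0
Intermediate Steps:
T = -12 (T = -6*2 = -12)
j(V) = -7 (j(V) = -5/(-1) - 12/1 = -5*(-1) - 12*1 = 5 - 12 = -7)
(j(O) + (5*1 + 2))² = (-7 + (5*1 + 2))² = (-7 + (5 + 2))² = (-7 + 7)² = 0² = 0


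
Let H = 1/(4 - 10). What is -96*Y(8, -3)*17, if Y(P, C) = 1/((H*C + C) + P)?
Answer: -3264/11 ≈ -296.73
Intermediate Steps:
H = -1/6 (H = 1/(-6) = -1/6 ≈ -0.16667)
Y(P, C) = 1/(P + 5*C/6) (Y(P, C) = 1/((-C/6 + C) + P) = 1/(5*C/6 + P) = 1/(P + 5*C/6))
-96*Y(8, -3)*17 = -576/(5*(-3) + 6*8)*17 = -576/(-15 + 48)*17 = -576/33*17 = -96*2/11*17 = -192/11*17 = -3264/11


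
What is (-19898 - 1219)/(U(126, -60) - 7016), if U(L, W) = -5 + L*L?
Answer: -21117/8855 ≈ -2.3848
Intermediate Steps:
U(L, W) = -5 + L²
(-19898 - 1219)/(U(126, -60) - 7016) = (-19898 - 1219)/((-5 + 126²) - 7016) = -21117/((-5 + 15876) - 7016) = -21117/(15871 - 7016) = -21117/8855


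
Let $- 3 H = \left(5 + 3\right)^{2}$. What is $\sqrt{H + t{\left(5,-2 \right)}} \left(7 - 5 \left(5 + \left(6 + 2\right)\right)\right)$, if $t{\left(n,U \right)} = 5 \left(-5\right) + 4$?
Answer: $- \frac{58 i \sqrt{381}}{3} \approx - 377.37 i$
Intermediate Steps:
$H = - \frac{64}{3}$ ($H = - \frac{\left(5 + 3\right)^{2}}{3} = - \frac{8^{2}}{3} = \left(- \frac{1}{3}\right) 64 = - \frac{64}{3} \approx -21.333$)
$t{\left(n,U \right)} = -21$ ($t{\left(n,U \right)} = -25 + 4 = -21$)
$\sqrt{H + t{\left(5,-2 \right)}} \left(7 - 5 \left(5 + \left(6 + 2\right)\right)\right) = \sqrt{- \frac{64}{3} - 21} \left(7 - 5 \left(5 + \left(6 + 2\right)\right)\right) = \sqrt{- \frac{127}{3}} \left(7 - 5 \left(5 + 8\right)\right) = \frac{i \sqrt{381}}{3} \left(7 - 65\right) = \frac{i \sqrt{381}}{3} \left(-58\right) = - \frac{58 i \sqrt{381}}{3}$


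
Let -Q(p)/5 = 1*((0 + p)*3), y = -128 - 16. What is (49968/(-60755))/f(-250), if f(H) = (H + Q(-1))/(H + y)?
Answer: -19687392/14277425 ≈ -1.3789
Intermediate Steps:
y = -144
Q(p) = -15*p (Q(p) = -5*(0 + p)*3 = -5*p*3 = -5*3*p = -15*p)
f(H) = (15 + H)/(-144 + H) (f(H) = (H - 15*(-1))/(H - 144) = (H + 15)/(-144 + H) = (15 + H)/(-144 + H))
(49968/(-60755))/f(-250) = (49968/(-60755))/(((15 - 250)/(-144 - 250))) = (49968*(-1/60755))/((-235/(-394))) = -49968/(60755*((-1/394*(-235)))) = -49968/(60755*235/394) = -49968/60755*394/235 = -19687392/14277425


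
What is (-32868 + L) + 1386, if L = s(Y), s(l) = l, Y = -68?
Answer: -31550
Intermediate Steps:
L = -68
(-32868 + L) + 1386 = (-32868 - 68) + 1386 = -32936 + 1386 = -31550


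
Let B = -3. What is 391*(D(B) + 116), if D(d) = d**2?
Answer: 48875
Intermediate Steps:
391*(D(B) + 116) = 391*((-3)**2 + 116) = 391*(9 + 116) = 391*125 = 48875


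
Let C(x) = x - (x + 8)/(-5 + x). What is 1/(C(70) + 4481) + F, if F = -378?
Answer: -8599117/22749 ≈ -378.00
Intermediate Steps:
C(x) = x - (8 + x)/(-5 + x)
1/(C(70) + 4481) + F = 1/((-8 + 70² - 6*70)/(-5 + 70) + 4481) - 378 = 1/((-8 + 4900 - 420)/65 + 4481) - 378 = 1/((1/65)*4472 + 4481) - 378 = 1/(344/5 + 4481) - 378 = 1/(22749/5) - 378 = 5/22749 - 378 = -8599117/22749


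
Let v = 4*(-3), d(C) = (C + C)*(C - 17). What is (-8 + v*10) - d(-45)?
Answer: -5708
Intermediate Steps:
d(C) = 2*C*(-17 + C) (d(C) = (2*C)*(-17 + C) = 2*C*(-17 + C))
v = -12
(-8 + v*10) - d(-45) = (-8 - 12*10) - 2*(-45)*(-17 - 45) = (-8 - 120) - 2*(-45)*(-62) = -128 - 1*5580 = -128 - 5580 = -5708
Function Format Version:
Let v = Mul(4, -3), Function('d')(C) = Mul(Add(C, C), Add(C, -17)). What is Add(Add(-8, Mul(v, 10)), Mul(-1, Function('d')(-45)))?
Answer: -5708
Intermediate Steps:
Function('d')(C) = Mul(2, C, Add(-17, C)) (Function('d')(C) = Mul(Mul(2, C), Add(-17, C)) = Mul(2, C, Add(-17, C)))
v = -12
Add(Add(-8, Mul(v, 10)), Mul(-1, Function('d')(-45))) = Add(Add(-8, Mul(-12, 10)), Mul(-1, Mul(2, -45, Add(-17, -45)))) = Add(Add(-8, -120), Mul(-1, Mul(2, -45, -62))) = Add(-128, Mul(-1, 5580)) = Add(-128, -5580) = -5708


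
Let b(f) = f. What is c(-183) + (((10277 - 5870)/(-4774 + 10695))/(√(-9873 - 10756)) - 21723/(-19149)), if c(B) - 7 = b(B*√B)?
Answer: 3994/491 - 183*I*√183 - 4407*I*√421/17449187 ≈ 8.1344 - 2475.6*I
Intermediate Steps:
c(B) = 7 + B^(3/2) (c(B) = 7 + B*√B = 7 + B^(3/2))
c(-183) + (((10277 - 5870)/(-4774 + 10695))/(√(-9873 - 10756)) - 21723/(-19149)) = (7 + (-183)^(3/2)) + (((10277 - 5870)/(-4774 + 10695))/(√(-9873 - 10756)) - 21723/(-19149)) = (7 - 183*I*√183) + ((4407/5921)/(√(-20629)) - 21723*(-1/19149)) = (7 - 183*I*√183) + ((4407*(1/5921))/((7*I*√421)) + 557/491) = (7 - 183*I*√183) + (4407*(-I*√421/2947)/5921 + 557/491) = (7 - 183*I*√183) + (-4407*I*√421/17449187 + 557/491) = (7 - 183*I*√183) + (557/491 - 4407*I*√421/17449187) = 3994/491 - 183*I*√183 - 4407*I*√421/17449187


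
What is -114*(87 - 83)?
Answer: -456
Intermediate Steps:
-114*(87 - 83) = -114*4 = -456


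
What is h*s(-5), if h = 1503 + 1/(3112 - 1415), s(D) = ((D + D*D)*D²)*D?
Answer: -6376480000/1697 ≈ -3.7575e+6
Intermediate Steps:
s(D) = D³*(D + D²) (s(D) = ((D + D²)*D²)*D = (D²*(D + D²))*D = D³*(D + D²))
h = 2550592/1697 (h = 1503 + 1/1697 = 2550592/1697 ≈ 1503.0)
h*s(-5) = 2550592*((-5)⁴*(1 - 5))/1697 = 2550592*(625*(-4))/1697 = (2550592/1697)*(-2500) = -6376480000/1697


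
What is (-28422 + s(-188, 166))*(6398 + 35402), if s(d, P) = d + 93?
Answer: -1192010600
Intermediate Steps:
s(d, P) = 93 + d
(-28422 + s(-188, 166))*(6398 + 35402) = (-28422 + (93 - 188))*(6398 + 35402) = (-28422 - 95)*41800 = -28517*41800 = -1192010600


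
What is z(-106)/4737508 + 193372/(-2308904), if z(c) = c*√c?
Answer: -48343/577226 - 53*I*√106/2368754 ≈ -0.083751 - 0.00023036*I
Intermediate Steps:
z(c) = c^(3/2)
z(-106)/4737508 + 193372/(-2308904) = (-106)^(3/2)/4737508 + 193372/(-2308904) = -106*I*√106*(1/4737508) + 193372*(-1/2308904) = -53*I*√106/2368754 - 48343/577226 = -48343/577226 - 53*I*√106/2368754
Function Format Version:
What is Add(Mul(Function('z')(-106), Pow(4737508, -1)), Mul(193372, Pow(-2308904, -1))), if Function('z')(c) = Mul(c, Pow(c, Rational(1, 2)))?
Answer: Add(Rational(-48343, 577226), Mul(Rational(-53, 2368754), I, Pow(106, Rational(1, 2)))) ≈ Add(-0.083751, Mul(-0.00023036, I))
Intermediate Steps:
Function('z')(c) = Pow(c, Rational(3, 2))
Add(Mul(Function('z')(-106), Pow(4737508, -1)), Mul(193372, Pow(-2308904, -1))) = Add(Mul(Pow(-106, Rational(3, 2)), Pow(4737508, -1)), Mul(193372, Pow(-2308904, -1))) = Add(Mul(Mul(-106, I, Pow(106, Rational(1, 2))), Rational(1, 4737508)), Mul(193372, Rational(-1, 2308904))) = Add(Mul(Rational(-53, 2368754), I, Pow(106, Rational(1, 2))), Rational(-48343, 577226)) = Add(Rational(-48343, 577226), Mul(Rational(-53, 2368754), I, Pow(106, Rational(1, 2))))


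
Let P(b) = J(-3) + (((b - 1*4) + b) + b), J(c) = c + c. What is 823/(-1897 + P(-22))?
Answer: -823/1973 ≈ -0.41713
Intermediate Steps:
J(c) = 2*c
P(b) = -10 + 3*b (P(b) = 2*(-3) + (((b - 1*4) + b) + b) = -6 + (((b - 4) + b) + b) = -6 + (((-4 + b) + b) + b) = -6 + ((-4 + 2*b) + b) = -6 + (-4 + 3*b) = -10 + 3*b)
823/(-1897 + P(-22)) = 823/(-1897 + (-10 + 3*(-22))) = 823/(-1897 + (-10 - 66)) = 823/(-1897 - 76) = 823/(-1973) = 823*(-1/1973) = -823/1973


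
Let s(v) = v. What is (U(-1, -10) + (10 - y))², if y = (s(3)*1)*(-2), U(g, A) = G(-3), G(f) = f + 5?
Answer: 324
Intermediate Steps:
G(f) = 5 + f
U(g, A) = 2 (U(g, A) = 5 - 3 = 2)
y = -6 (y = (3*1)*(-2) = 3*(-2) = -6)
(U(-1, -10) + (10 - y))² = (2 + (10 - 1*(-6)))² = (2 + (10 + 6))² = (2 + 16)² = 18² = 324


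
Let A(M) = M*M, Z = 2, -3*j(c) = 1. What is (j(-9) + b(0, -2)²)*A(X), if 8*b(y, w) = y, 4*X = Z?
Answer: -1/12 ≈ -0.083333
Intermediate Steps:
j(c) = -⅓ (j(c) = -⅓*1 = -⅓)
X = ½ (X = (¼)*2 = ½ ≈ 0.50000)
b(y, w) = y/8
A(M) = M²
(j(-9) + b(0, -2)²)*A(X) = (-⅓ + ((⅛)*0)²)*(½)² = (-⅓ + 0²)*(¼) = (-⅓ + 0)*(¼) = -⅓*¼ = -1/12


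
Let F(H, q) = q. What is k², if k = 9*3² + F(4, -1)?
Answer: 6400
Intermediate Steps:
k = 80 (k = 9*3² - 1 = 9*9 - 1 = 81 - 1 = 80)
k² = 80² = 6400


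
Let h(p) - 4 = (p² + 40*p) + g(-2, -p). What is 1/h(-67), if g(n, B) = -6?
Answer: 1/1807 ≈ 0.00055340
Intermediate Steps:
h(p) = -2 + p² + 40*p (h(p) = 4 + ((p² + 40*p) - 6) = 4 + (-6 + p² + 40*p) = -2 + p² + 40*p)
1/h(-67) = 1/(-2 + (-67)² + 40*(-67)) = 1/(-2 + 4489 - 2680) = 1/1807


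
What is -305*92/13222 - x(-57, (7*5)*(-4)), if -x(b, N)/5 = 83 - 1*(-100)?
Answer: 6035035/6611 ≈ 912.88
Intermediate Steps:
x(b, N) = -915 (x(b, N) = -5*(83 - 1*(-100)) = -5*(83 + 100) = -5*183 = -915)
-305*92/13222 - x(-57, (7*5)*(-4)) = -305*92/13222 - 1*(-915) = -28060*1/13222 + 915 = -14030/6611 + 915 = 6035035/6611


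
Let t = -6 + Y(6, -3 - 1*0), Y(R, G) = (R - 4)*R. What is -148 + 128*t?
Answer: 620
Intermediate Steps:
Y(R, G) = R*(-4 + R) (Y(R, G) = (-4 + R)*R = R*(-4 + R))
t = 6 (t = -6 + 6*(-4 + 6) = -6 + 6*2 = -6 + 12 = 6)
-148 + 128*t = -148 + 128*6 = -148 + 768 = 620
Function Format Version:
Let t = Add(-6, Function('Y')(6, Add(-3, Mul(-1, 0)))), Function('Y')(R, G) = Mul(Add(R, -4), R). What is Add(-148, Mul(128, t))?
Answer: 620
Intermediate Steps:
Function('Y')(R, G) = Mul(R, Add(-4, R)) (Function('Y')(R, G) = Mul(Add(-4, R), R) = Mul(R, Add(-4, R)))
t = 6 (t = Add(-6, Mul(6, Add(-4, 6))) = Add(-6, Mul(6, 2)) = Add(-6, 12) = 6)
Add(-148, Mul(128, t)) = Add(-148, Mul(128, 6)) = Add(-148, 768) = 620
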